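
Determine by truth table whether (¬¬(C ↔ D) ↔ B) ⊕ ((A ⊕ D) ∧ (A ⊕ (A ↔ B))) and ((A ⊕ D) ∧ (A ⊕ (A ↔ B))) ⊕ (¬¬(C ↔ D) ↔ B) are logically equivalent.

A | B | C | D | φ | ψ
- | - | - | - | - | -
1 | 1 | 1 | 1 | 1 | 1
1 | 1 | 1 | 0 | 0 | 0
1 | 1 | 0 | 1 | 0 | 0
1 | 1 | 0 | 0 | 1 | 1
1 | 0 | 1 | 1 | 0 | 0
1 | 0 | 1 | 0 | 0 | 0
1 | 0 | 0 | 1 | 1 | 1
1 | 0 | 0 | 0 | 1 | 1
0 | 1 | 1 | 1 | 1 | 1
0 | 1 | 1 | 0 | 0 | 0
0 | 1 | 0 | 1 | 0 | 0
0 | 1 | 0 | 0 | 1 | 1
0 | 0 | 1 | 1 | 1 | 1
0 | 0 | 1 | 0 | 1 | 1
0 | 0 | 0 | 1 | 0 | 0
0 | 0 | 0 | 0 | 0 | 0
The columns for φ and ψ agree on every row, so they are logically equivalent.

equivalent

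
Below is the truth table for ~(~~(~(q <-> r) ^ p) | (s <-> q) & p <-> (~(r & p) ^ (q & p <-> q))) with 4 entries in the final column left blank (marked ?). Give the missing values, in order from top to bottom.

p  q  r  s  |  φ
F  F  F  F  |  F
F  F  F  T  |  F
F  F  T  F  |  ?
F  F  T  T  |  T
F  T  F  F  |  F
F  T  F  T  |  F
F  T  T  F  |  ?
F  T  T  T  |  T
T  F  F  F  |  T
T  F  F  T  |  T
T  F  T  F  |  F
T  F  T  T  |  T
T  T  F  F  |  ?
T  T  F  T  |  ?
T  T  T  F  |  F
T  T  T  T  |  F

Row p=F, q=F, r=T, s=F: (~~(~(q <-> r) ^ p) | (s <-> q) & p) = T, (~(r & p) ^ (q & p <-> q)) = F, (~~(~(q <-> r) ^ p) | (s <-> q) & p <-> (~(r & p) ^ (q & p <-> q))) = F, so the formula = T.
Row p=F, q=T, r=T, s=F: (~~(~(q <-> r) ^ p) | (s <-> q) & p) = F, (~(r & p) ^ (q & p <-> q)) = T, (~~(~(q <-> r) ^ p) | (s <-> q) & p <-> (~(r & p) ^ (q & p <-> q))) = F, so the formula = T.
Row p=T, q=T, r=F, s=F: (~~(~(q <-> r) ^ p) | (s <-> q) & p) = F, (~(r & p) ^ (q & p <-> q)) = F, (~~(~(q <-> r) ^ p) | (s <-> q) & p <-> (~(r & p) ^ (q & p <-> q))) = T, so the formula = F.
Row p=T, q=T, r=F, s=T: (~~(~(q <-> r) ^ p) | (s <-> q) & p) = T, (~(r & p) ^ (q & p <-> q)) = F, (~~(~(q <-> r) ^ p) | (s <-> q) & p <-> (~(r & p) ^ (q & p <-> q))) = F, so the formula = T.

T, T, F, T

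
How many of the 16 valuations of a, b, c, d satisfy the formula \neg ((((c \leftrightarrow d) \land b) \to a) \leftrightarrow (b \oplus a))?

a | b | c | d || (c \leftrightarrow d) | (b \oplus a) | φ
F | F | F | F ||           T           |      F       | T
F | F | F | T ||           F           |      F       | T
F | F | T | F ||           F           |      F       | T
F | F | T | T ||           T           |      F       | T
F | T | F | F ||           T           |      T       | T
F | T | F | T ||           F           |      T       | F
F | T | T | F ||           F           |      T       | F
F | T | T | T ||           T           |      T       | T
T | F | F | F ||           T           |      T       | F
T | F | F | T ||           F           |      T       | F
T | F | T | F ||           F           |      T       | F
T | F | T | T ||           T           |      T       | F
T | T | F | F ||           T           |      F       | T
T | T | F | T ||           F           |      F       | T
T | T | T | F ||           F           |      F       | T
T | T | T | T ||           T           |      F       | T
The formula is true on 10 of the 16 rows.

10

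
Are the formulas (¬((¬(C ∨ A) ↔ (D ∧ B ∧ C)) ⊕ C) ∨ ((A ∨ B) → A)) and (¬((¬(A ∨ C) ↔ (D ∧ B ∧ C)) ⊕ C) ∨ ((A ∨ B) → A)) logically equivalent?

equivalent

A | B | C | D | φ | ψ
- | - | - | - | - | -
1 | 1 | 1 | 1 | 1 | 1
1 | 1 | 1 | 0 | 1 | 1
1 | 1 | 0 | 1 | 1 | 1
1 | 1 | 0 | 0 | 1 | 1
1 | 0 | 1 | 1 | 1 | 1
1 | 0 | 1 | 0 | 1 | 1
1 | 0 | 0 | 1 | 1 | 1
1 | 0 | 0 | 0 | 1 | 1
0 | 1 | 1 | 1 | 0 | 0
0 | 1 | 1 | 0 | 1 | 1
0 | 1 | 0 | 1 | 1 | 1
0 | 1 | 0 | 0 | 1 | 1
0 | 0 | 1 | 1 | 1 | 1
0 | 0 | 1 | 0 | 1 | 1
0 | 0 | 0 | 1 | 1 | 1
0 | 0 | 0 | 0 | 1 | 1
The columns for φ and ψ agree on every row, so they are logically equivalent.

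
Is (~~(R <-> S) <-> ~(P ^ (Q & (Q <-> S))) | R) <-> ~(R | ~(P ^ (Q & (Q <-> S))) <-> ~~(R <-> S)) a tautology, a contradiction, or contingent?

contradiction

  P   |   Q   |   R   |   S   |   φ  
----- | ----- | ----- | ----- | -----
 True |  True |  True |  True | False
 True |  True |  True | False | False
 True |  True | False |  True | False
 True |  True | False | False | False
 True | False |  True |  True | False
 True | False |  True | False | False
 True | False | False |  True | False
 True | False | False | False | False
False |  True |  True |  True | False
False |  True |  True | False | False
False |  True | False |  True | False
False |  True | False | False | False
False | False |  True |  True | False
False | False |  True | False | False
False | False | False |  True | False
False | False | False | False | False
Every row is False, so the formula is a contradiction.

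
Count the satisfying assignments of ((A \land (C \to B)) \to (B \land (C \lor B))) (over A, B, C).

7

  A   |   B   |   C   || (C \to B) | (A \land (C \to B)) | (C \lor B) | (B \land (C \lor B)) |   φ  
False | False | False ||    True   |        False        |   False    |        False         |  True
False | False |  True ||   False   |        False        |    True    |        False         |  True
False |  True | False ||    True   |        False        |    True    |         True         |  True
False |  True |  True ||    True   |        False        |    True    |         True         |  True
 True | False | False ||    True   |         True        |   False    |        False         | False
 True | False |  True ||   False   |        False        |    True    |        False         |  True
 True |  True | False ||    True   |         True        |    True    |         True         |  True
 True |  True |  True ||    True   |         True        |    True    |         True         |  True
The formula is true on 7 of the 8 rows.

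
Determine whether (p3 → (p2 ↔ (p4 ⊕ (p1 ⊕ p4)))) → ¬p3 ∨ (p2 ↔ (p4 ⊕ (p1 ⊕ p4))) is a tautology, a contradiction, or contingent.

tautology

p1 | p2 | p3 | p4 | (p1 ⊕ p4) | (p4 ⊕ (p1 ⊕ p4)) | (p2 ↔ (p4 ⊕ (p1 ⊕ p4))) | ¬p3 | φ
-- | -- | -- | -- | --------- | ---------------- | ----------------------- | --- | -
F  | F  | F  | F  |     F     |        F         |            T            |  T  | T
F  | F  | F  | T  |     T     |        F         |            T            |  T  | T
F  | F  | T  | F  |     F     |        F         |            T            |  F  | T
F  | F  | T  | T  |     T     |        F         |            T            |  F  | T
F  | T  | F  | F  |     F     |        F         |            F            |  T  | T
F  | T  | F  | T  |     T     |        F         |            F            |  T  | T
F  | T  | T  | F  |     F     |        F         |            F            |  F  | T
F  | T  | T  | T  |     T     |        F         |            F            |  F  | T
T  | F  | F  | F  |     T     |        T         |            F            |  T  | T
T  | F  | F  | T  |     F     |        T         |            F            |  T  | T
T  | F  | T  | F  |     T     |        T         |            F            |  F  | T
T  | F  | T  | T  |     F     |        T         |            F            |  F  | T
T  | T  | F  | F  |     T     |        T         |            T            |  T  | T
T  | T  | F  | T  |     F     |        T         |            T            |  T  | T
T  | T  | T  | F  |     T     |        T         |            T            |  F  | T
T  | T  | T  | T  |     F     |        T         |            T            |  F  | T
Every row is T, so the formula is a tautology.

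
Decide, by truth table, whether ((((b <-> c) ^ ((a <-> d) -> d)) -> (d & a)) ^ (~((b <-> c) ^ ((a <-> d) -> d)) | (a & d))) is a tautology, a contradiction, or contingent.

a | b | c | d | φ
- | - | - | - | -
F | F | F | F | F
F | F | F | T | F
F | F | T | F | F
F | F | T | T | F
F | T | F | F | F
F | T | F | T | F
F | T | T | F | F
F | T | T | T | F
T | F | F | F | F
T | F | F | T | F
T | F | T | F | F
T | F | T | T | F
T | T | F | F | F
T | T | F | T | F
T | T | T | F | F
T | T | T | T | F
Every row is F, so the formula is a contradiction.

contradiction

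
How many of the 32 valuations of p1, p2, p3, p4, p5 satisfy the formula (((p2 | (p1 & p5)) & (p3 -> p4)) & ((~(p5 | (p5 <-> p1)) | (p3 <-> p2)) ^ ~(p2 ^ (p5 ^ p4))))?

p1  p2  p3  p4  p5  |  φ
0   0   0   0   0   |  0
0   0   0   0   1   |  0
0   0   0   1   0   |  0
0   0   0   1   1   |  0
0   0   1   0   0   |  0
0   0   1   0   1   |  0
0   0   1   1   0   |  0
0   0   1   1   1   |  0
0   1   0   0   0   |  0
0   1   0   0   1   |  1
0   1   0   1   0   |  1
0   1   0   1   1   |  0
0   1   1   0   0   |  0
0   1   1   0   1   |  0
0   1   1   1   0   |  0
0   1   1   1   1   |  1
1   0   0   0   0   |  0
1   0   0   0   1   |  1
1   0   0   1   0   |  0
1   0   0   1   1   |  0
1   0   1   0   0   |  0
1   0   1   0   1   |  0
1   0   1   1   0   |  0
1   0   1   1   1   |  1
1   1   0   0   0   |  1
1   1   0   0   1   |  1
1   1   0   1   0   |  0
1   1   0   1   1   |  0
1   1   1   0   0   |  0
1   1   1   0   1   |  0
1   1   1   1   0   |  0
1   1   1   1   1   |  1
The formula is true on 8 of the 32 rows.

8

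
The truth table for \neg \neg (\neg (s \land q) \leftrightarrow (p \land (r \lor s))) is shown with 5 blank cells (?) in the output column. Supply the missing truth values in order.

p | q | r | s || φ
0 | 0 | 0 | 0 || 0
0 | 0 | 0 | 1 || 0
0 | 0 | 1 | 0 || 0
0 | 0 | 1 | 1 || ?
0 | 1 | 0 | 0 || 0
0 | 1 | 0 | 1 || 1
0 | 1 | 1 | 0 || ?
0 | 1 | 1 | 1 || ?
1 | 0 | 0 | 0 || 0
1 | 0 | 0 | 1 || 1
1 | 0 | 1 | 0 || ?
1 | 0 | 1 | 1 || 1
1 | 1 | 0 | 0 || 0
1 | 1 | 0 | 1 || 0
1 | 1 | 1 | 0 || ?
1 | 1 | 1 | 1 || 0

0, 0, 1, 1, 1

Row p=0, q=0, r=1, s=1: (\neg (s \land q) \leftrightarrow (p \land (r \lor s))) = 0, \neg (\neg (s \land q) \leftrightarrow (p \land (r \lor s))) = 1, so the formula = 0.
Row p=0, q=1, r=1, s=0: (\neg (s \land q) \leftrightarrow (p \land (r \lor s))) = 0, \neg (\neg (s \land q) \leftrightarrow (p \land (r \lor s))) = 1, so the formula = 0.
Row p=0, q=1, r=1, s=1: (\neg (s \land q) \leftrightarrow (p \land (r \lor s))) = 1, \neg (\neg (s \land q) \leftrightarrow (p \land (r \lor s))) = 0, so the formula = 1.
Row p=1, q=0, r=1, s=0: (\neg (s \land q) \leftrightarrow (p \land (r \lor s))) = 1, \neg (\neg (s \land q) \leftrightarrow (p \land (r \lor s))) = 0, so the formula = 1.
Row p=1, q=1, r=1, s=0: (\neg (s \land q) \leftrightarrow (p \land (r \lor s))) = 1, \neg (\neg (s \land q) \leftrightarrow (p \land (r \lor s))) = 0, so the formula = 1.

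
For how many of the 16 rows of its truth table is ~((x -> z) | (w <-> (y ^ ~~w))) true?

2

x  y  z  w  |  (x -> z)  ~w  ~~w  (y ^ ~~w)  (w <-> (y ^ ~~w))  φ
T  T  T  T  |     T      F    T       F              F          F
T  T  T  F  |     T      T    F       T              F          F
T  T  F  T  |     F      F    T       F              F          T
T  T  F  F  |     F      T    F       T              F          T
T  F  T  T  |     T      F    T       T              T          F
T  F  T  F  |     T      T    F       F              T          F
T  F  F  T  |     F      F    T       T              T          F
T  F  F  F  |     F      T    F       F              T          F
F  T  T  T  |     T      F    T       F              F          F
F  T  T  F  |     T      T    F       T              F          F
F  T  F  T  |     T      F    T       F              F          F
F  T  F  F  |     T      T    F       T              F          F
F  F  T  T  |     T      F    T       T              T          F
F  F  T  F  |     T      T    F       F              T          F
F  F  F  T  |     T      F    T       T              T          F
F  F  F  F  |     T      T    F       F              T          F
The formula is true on 2 of the 16 rows.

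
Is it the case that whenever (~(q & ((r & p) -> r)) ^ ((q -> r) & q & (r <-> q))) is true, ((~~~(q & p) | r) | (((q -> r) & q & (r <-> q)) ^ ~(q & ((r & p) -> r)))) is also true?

yes

  p   |   q   |   r   ||   φ   |   ψ  
 True |  True |  True ||  True |  True
 True |  True | False || False | False
 True | False |  True ||  True |  True
 True | False | False ||  True |  True
False |  True |  True ||  True |  True
False |  True | False || False |  True
False | False |  True ||  True |  True
False | False | False ||  True |  True
In every row where φ is true, ψ is also true, so φ ⊨ ψ.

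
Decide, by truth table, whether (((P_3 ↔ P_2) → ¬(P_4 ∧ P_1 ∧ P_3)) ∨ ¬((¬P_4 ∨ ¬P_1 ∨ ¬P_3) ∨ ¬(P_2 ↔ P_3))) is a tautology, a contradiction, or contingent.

P_1 | P_2 | P_3 | P_4 || (P_3 ↔ P_2) | (P_4 ∧ P_1 ∧ P_3) | ¬(P_4 ∧ P_1 ∧ P_3) | ¬P_4 | ¬P_1 | ¬P_3 | (¬P_4 ∨ ¬P_1 ∨ ¬P_3) | (P_2 ↔ P_3) | ¬(P_2 ↔ P_3) | φ
 0  |  0  |  0  |  0  ||      1      |         0         |         1          |  1   |  1   |  1   |          1           |      1      |      0       | 1
 0  |  0  |  0  |  1  ||      1      |         0         |         1          |  0   |  1   |  1   |          1           |      1      |      0       | 1
 0  |  0  |  1  |  0  ||      0      |         0         |         1          |  1   |  1   |  0   |          1           |      0      |      1       | 1
 0  |  0  |  1  |  1  ||      0      |         0         |         1          |  0   |  1   |  0   |          1           |      0      |      1       | 1
 0  |  1  |  0  |  0  ||      0      |         0         |         1          |  1   |  1   |  1   |          1           |      0      |      1       | 1
 0  |  1  |  0  |  1  ||      0      |         0         |         1          |  0   |  1   |  1   |          1           |      0      |      1       | 1
 0  |  1  |  1  |  0  ||      1      |         0         |         1          |  1   |  1   |  0   |          1           |      1      |      0       | 1
 0  |  1  |  1  |  1  ||      1      |         0         |         1          |  0   |  1   |  0   |          1           |      1      |      0       | 1
 1  |  0  |  0  |  0  ||      1      |         0         |         1          |  1   |  0   |  1   |          1           |      1      |      0       | 1
 1  |  0  |  0  |  1  ||      1      |         0         |         1          |  0   |  0   |  1   |          1           |      1      |      0       | 1
 1  |  0  |  1  |  0  ||      0      |         0         |         1          |  1   |  0   |  0   |          1           |      0      |      1       | 1
 1  |  0  |  1  |  1  ||      0      |         1         |         0          |  0   |  0   |  0   |          0           |      0      |      1       | 1
 1  |  1  |  0  |  0  ||      0      |         0         |         1          |  1   |  0   |  1   |          1           |      0      |      1       | 1
 1  |  1  |  0  |  1  ||      0      |         0         |         1          |  0   |  0   |  1   |          1           |      0      |      1       | 1
 1  |  1  |  1  |  0  ||      1      |         0         |         1          |  1   |  0   |  0   |          1           |      1      |      0       | 1
 1  |  1  |  1  |  1  ||      1      |         1         |         0          |  0   |  0   |  0   |          0           |      1      |      0       | 1
Every row is 1, so the formula is a tautology.

tautology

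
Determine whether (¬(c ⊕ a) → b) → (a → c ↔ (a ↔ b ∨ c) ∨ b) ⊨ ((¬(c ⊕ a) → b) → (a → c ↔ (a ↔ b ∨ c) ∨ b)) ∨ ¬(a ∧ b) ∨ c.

yes

a | b | c || φ | ψ
F | F | F || T | T
F | F | T || F | T
F | T | F || T | T
F | T | T || T | T
T | F | F || T | T
T | F | T || T | T
T | T | F || F | F
T | T | T || T | T
In every row where φ is true, ψ is also true, so φ ⊨ ψ.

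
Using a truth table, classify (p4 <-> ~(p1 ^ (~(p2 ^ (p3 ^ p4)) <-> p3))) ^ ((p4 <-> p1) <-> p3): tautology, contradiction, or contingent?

p1 | p2 | p3 | p4 || φ
T  | T  | T  | T  || T
T  | T  | T  | F  || F
T  | T  | F  | T  || F
T  | T  | F  | F  || T
T  | F  | T  | T  || F
T  | F  | T  | F  || T
T  | F  | F  | T  || T
T  | F  | F  | F  || F
F  | T  | T  | T  || T
F  | T  | T  | F  || F
F  | T  | F  | T  || F
F  | T  | F  | F  || T
F  | F  | T  | T  || F
F  | F  | T  | F  || T
F  | F  | F  | T  || T
F  | F  | F  | F  || F
8 of 16 rows are T, so the formula is contingent.

contingent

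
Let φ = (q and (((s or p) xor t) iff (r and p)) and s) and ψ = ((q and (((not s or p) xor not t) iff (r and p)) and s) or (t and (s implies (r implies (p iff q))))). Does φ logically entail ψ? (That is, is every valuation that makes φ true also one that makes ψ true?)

no

p | q | r | s | t | φ | ψ
- | - | - | - | - | - | -
T | T | T | T | T | F | T
T | T | T | T | F | T | F
T | T | T | F | T | F | T
T | T | T | F | F | F | F
T | T | F | T | T | T | T
T | T | F | T | F | F | T
T | T | F | F | T | F | T
T | T | F | F | F | F | F
T | F | T | T | T | F | F
T | F | T | T | F | F | F
T | F | T | F | T | F | T
T | F | T | F | F | F | F
T | F | F | T | T | F | T
T | F | F | T | F | F | F
T | F | F | F | T | F | T
T | F | F | F | F | F | F
F | T | T | T | T | T | T
F | T | T | T | F | F | F
F | T | T | F | T | F | T
F | T | T | F | F | F | F
F | T | F | T | T | T | T
F | T | F | T | F | F | F
F | T | F | F | T | F | T
F | T | F | F | F | F | F
F | F | T | T | T | F | T
F | F | T | T | F | F | F
F | F | T | F | T | F | T
F | F | T | F | F | F | F
F | F | F | T | T | F | T
F | F | F | T | F | F | F
F | F | F | F | T | F | T
F | F | F | F | F | F | F
At p=T, q=T, r=T, s=T, t=F we have φ true but ψ false, so φ does not entail ψ.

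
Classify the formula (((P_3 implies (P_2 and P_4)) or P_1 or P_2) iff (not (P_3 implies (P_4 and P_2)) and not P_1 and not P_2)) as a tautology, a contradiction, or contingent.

contradiction

P_1 | P_2 | P_3 | P_4 | φ
--- | --- | --- | --- | -
 T  |  T  |  T  |  T  | F
 T  |  T  |  T  |  F  | F
 T  |  T  |  F  |  T  | F
 T  |  T  |  F  |  F  | F
 T  |  F  |  T  |  T  | F
 T  |  F  |  T  |  F  | F
 T  |  F  |  F  |  T  | F
 T  |  F  |  F  |  F  | F
 F  |  T  |  T  |  T  | F
 F  |  T  |  T  |  F  | F
 F  |  T  |  F  |  T  | F
 F  |  T  |  F  |  F  | F
 F  |  F  |  T  |  T  | F
 F  |  F  |  T  |  F  | F
 F  |  F  |  F  |  T  | F
 F  |  F  |  F  |  F  | F
Every row is F, so the formula is a contradiction.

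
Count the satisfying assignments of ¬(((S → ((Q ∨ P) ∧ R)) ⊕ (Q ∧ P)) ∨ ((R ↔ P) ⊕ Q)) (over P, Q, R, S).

P  Q  R  S  |  φ
T  T  T  T  |  T
T  T  T  F  |  T
T  T  F  T  |  F
T  T  F  F  |  F
T  F  T  T  |  F
T  F  T  F  |  F
T  F  F  T  |  T
T  F  F  F  |  F
F  T  T  T  |  F
F  T  T  F  |  F
F  T  F  T  |  T
F  T  F  F  |  F
F  F  T  T  |  T
F  F  T  F  |  F
F  F  F  T  |  F
F  F  F  F  |  F
The formula is true on 5 of the 16 rows.

5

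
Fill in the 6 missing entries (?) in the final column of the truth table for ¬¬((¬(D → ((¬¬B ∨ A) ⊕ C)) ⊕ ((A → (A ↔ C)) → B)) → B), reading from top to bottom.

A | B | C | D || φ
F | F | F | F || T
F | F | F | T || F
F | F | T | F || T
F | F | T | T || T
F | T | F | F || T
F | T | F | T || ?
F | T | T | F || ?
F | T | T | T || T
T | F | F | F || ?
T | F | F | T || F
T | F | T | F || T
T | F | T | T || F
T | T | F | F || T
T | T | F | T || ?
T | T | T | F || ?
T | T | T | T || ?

T, T, F, T, T, T

Row A=F, B=T, C=F, D=T: ((¬(D → ((¬¬B ∨ A) ⊕ C)) ⊕ ((A → (A ↔ C)) → B)) → B) = T, ¬((¬(D → ((¬¬B ∨ A) ⊕ C)) ⊕ ((A → (A ↔ C)) → B)) → B) = F, so the formula = T.
Row A=F, B=T, C=T, D=F: ((¬(D → ((¬¬B ∨ A) ⊕ C)) ⊕ ((A → (A ↔ C)) → B)) → B) = T, ¬((¬(D → ((¬¬B ∨ A) ⊕ C)) ⊕ ((A → (A ↔ C)) → B)) → B) = F, so the formula = T.
Row A=T, B=F, C=F, D=F: ((¬(D → ((¬¬B ∨ A) ⊕ C)) ⊕ ((A → (A ↔ C)) → B)) → B) = F, ¬((¬(D → ((¬¬B ∨ A) ⊕ C)) ⊕ ((A → (A ↔ C)) → B)) → B) = T, so the formula = F.
Row A=T, B=T, C=F, D=T: ((¬(D → ((¬¬B ∨ A) ⊕ C)) ⊕ ((A → (A ↔ C)) → B)) → B) = T, ¬((¬(D → ((¬¬B ∨ A) ⊕ C)) ⊕ ((A → (A ↔ C)) → B)) → B) = F, so the formula = T.
Row A=T, B=T, C=T, D=F: ((¬(D → ((¬¬B ∨ A) ⊕ C)) ⊕ ((A → (A ↔ C)) → B)) → B) = T, ¬((¬(D → ((¬¬B ∨ A) ⊕ C)) ⊕ ((A → (A ↔ C)) → B)) → B) = F, so the formula = T.
Row A=T, B=T, C=T, D=T: ((¬(D → ((¬¬B ∨ A) ⊕ C)) ⊕ ((A → (A ↔ C)) → B)) → B) = T, ¬((¬(D → ((¬¬B ∨ A) ⊕ C)) ⊕ ((A → (A ↔ C)) → B)) → B) = F, so the formula = T.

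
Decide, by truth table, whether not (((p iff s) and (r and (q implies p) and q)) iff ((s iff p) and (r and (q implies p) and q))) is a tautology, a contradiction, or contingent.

p | q | r | s | φ
- | - | - | - | -
T | T | T | T | F
T | T | T | F | F
T | T | F | T | F
T | T | F | F | F
T | F | T | T | F
T | F | T | F | F
T | F | F | T | F
T | F | F | F | F
F | T | T | T | F
F | T | T | F | F
F | T | F | T | F
F | T | F | F | F
F | F | T | T | F
F | F | T | F | F
F | F | F | T | F
F | F | F | F | F
Every row is F, so the formula is a contradiction.

contradiction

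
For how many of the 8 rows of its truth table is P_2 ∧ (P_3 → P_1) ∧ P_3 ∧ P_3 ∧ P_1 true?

P_1 | P_2 | P_3 || (P_3 → P_1) | (P_2 ∧ (P_3 → P_1) ∧ P_3) | (P_3 ∧ P_1) | φ
 F  |  F  |  F  ||      T      |             F             |      F      | F
 F  |  F  |  T  ||      F      |             F             |      F      | F
 F  |  T  |  F  ||      T      |             F             |      F      | F
 F  |  T  |  T  ||      F      |             F             |      F      | F
 T  |  F  |  F  ||      T      |             F             |      F      | F
 T  |  F  |  T  ||      T      |             F             |      T      | F
 T  |  T  |  F  ||      T      |             F             |      F      | F
 T  |  T  |  T  ||      T      |             T             |      T      | T
The formula is true on 1 of the 8 rows.

1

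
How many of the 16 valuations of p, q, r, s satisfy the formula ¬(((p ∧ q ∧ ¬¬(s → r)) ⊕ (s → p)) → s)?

6

p  q  r  s  |  (s → r)  ¬(s → r)  ¬¬(s → r)  (p ∧ q ∧ ¬¬(s → r))  (s → p)  φ
T  T  T  T  |     T        F          T               T              T     F
T  T  T  F  |     T        F          T               T              T     F
T  T  F  T  |     F        T          F               F              T     F
T  T  F  F  |     T        F          T               T              T     F
T  F  T  T  |     T        F          T               F              T     F
T  F  T  F  |     T        F          T               F              T     T
T  F  F  T  |     F        T          F               F              T     F
T  F  F  F  |     T        F          T               F              T     T
F  T  T  T  |     T        F          T               F              F     F
F  T  T  F  |     T        F          T               F              T     T
F  T  F  T  |     F        T          F               F              F     F
F  T  F  F  |     T        F          T               F              T     T
F  F  T  T  |     T        F          T               F              F     F
F  F  T  F  |     T        F          T               F              T     T
F  F  F  T  |     F        T          F               F              F     F
F  F  F  F  |     T        F          T               F              T     T
The formula is true on 6 of the 16 rows.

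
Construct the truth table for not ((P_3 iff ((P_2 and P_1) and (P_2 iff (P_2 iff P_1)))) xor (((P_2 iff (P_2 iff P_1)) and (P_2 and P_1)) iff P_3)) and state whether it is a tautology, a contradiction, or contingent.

P_1 | P_2 | P_3 | (P_2 and P_1) | (P_2 iff P_1) | (P_2 iff (P_2 iff P_1)) | φ
--- | --- | --- | ------------- | ------------- | ----------------------- | -
 0  |  0  |  0  |       0       |       1       |            0            | 1
 0  |  0  |  1  |       0       |       1       |            0            | 1
 0  |  1  |  0  |       0       |       0       |            0            | 1
 0  |  1  |  1  |       0       |       0       |            0            | 1
 1  |  0  |  0  |       0       |       0       |            1            | 1
 1  |  0  |  1  |       0       |       0       |            1            | 1
 1  |  1  |  0  |       1       |       1       |            1            | 1
 1  |  1  |  1  |       1       |       1       |            1            | 1
Every row is 1, so the formula is a tautology.

tautology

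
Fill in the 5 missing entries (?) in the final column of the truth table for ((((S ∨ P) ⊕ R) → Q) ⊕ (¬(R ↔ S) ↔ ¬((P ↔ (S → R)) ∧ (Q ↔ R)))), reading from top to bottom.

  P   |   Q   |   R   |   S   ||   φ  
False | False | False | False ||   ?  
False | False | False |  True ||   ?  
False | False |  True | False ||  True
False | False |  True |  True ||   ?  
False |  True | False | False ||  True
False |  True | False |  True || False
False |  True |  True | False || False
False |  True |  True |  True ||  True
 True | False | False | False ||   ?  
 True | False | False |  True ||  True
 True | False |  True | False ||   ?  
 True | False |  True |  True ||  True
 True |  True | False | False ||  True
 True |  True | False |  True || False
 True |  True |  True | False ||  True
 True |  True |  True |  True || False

True, False, True, True, False

Row P=False, Q=False, R=False, S=False: (((S ∨ P) ⊕ R) → Q) = True, (¬(R ↔ S) ↔ ¬((P ↔ (S → R)) ∧ (Q ↔ R))) = False, so the formula = True.
Row P=False, Q=False, R=False, S=True: (((S ∨ P) ⊕ R) → Q) = False, (¬(R ↔ S) ↔ ¬((P ↔ (S → R)) ∧ (Q ↔ R))) = False, so the formula = False.
Row P=False, Q=False, R=True, S=True: (((S ∨ P) ⊕ R) → Q) = True, (¬(R ↔ S) ↔ ¬((P ↔ (S → R)) ∧ (Q ↔ R))) = False, so the formula = True.
Row P=True, Q=False, R=False, S=False: (((S ∨ P) ⊕ R) → Q) = False, (¬(R ↔ S) ↔ ¬((P ↔ (S → R)) ∧ (Q ↔ R))) = True, so the formula = True.
Row P=True, Q=False, R=True, S=False: (((S ∨ P) ⊕ R) → Q) = True, (¬(R ↔ S) ↔ ¬((P ↔ (S → R)) ∧ (Q ↔ R))) = True, so the formula = False.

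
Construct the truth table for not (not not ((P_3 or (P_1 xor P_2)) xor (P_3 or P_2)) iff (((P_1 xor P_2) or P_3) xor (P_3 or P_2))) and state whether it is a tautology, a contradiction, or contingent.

P_1 | P_2 | P_3 | (P_1 xor P_2) | (P_3 or (P_1 xor P_2)) | (P_3 or P_2) | ((P_1 xor P_2) or P_3) | φ
--- | --- | --- | ------------- | ---------------------- | ------------ | ---------------------- | -
 1  |  1  |  1  |       0       |           1            |      1       |           1            | 0
 1  |  1  |  0  |       0       |           0            |      1       |           0            | 0
 1  |  0  |  1  |       1       |           1            |      1       |           1            | 0
 1  |  0  |  0  |       1       |           1            |      0       |           1            | 0
 0  |  1  |  1  |       1       |           1            |      1       |           1            | 0
 0  |  1  |  0  |       1       |           1            |      1       |           1            | 0
 0  |  0  |  1  |       0       |           1            |      1       |           1            | 0
 0  |  0  |  0  |       0       |           0            |      0       |           0            | 0
Every row is 0, so the formula is a contradiction.

contradiction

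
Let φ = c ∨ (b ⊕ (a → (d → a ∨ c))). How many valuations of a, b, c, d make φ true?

a  b  c  d  |  (a ∨ c)  (d → (a ∨ c))  (a → (d → (a ∨ c)))  (b ⊕ (a → (d → (a ∨ c))))  (c ∨ (b ⊕ (a → (d → (a ∨ c)))))
T  T  T  T  |     T           T                 T                       F                             T               
T  T  T  F  |     T           T                 T                       F                             T               
T  T  F  T  |     T           T                 T                       F                             F               
T  T  F  F  |     T           T                 T                       F                             F               
T  F  T  T  |     T           T                 T                       T                             T               
T  F  T  F  |     T           T                 T                       T                             T               
T  F  F  T  |     T           T                 T                       T                             T               
T  F  F  F  |     T           T                 T                       T                             T               
F  T  T  T  |     T           T                 T                       F                             T               
F  T  T  F  |     T           T                 T                       F                             T               
F  T  F  T  |     F           F                 T                       F                             F               
F  T  F  F  |     F           T                 T                       F                             F               
F  F  T  T  |     T           T                 T                       T                             T               
F  F  T  F  |     T           T                 T                       T                             T               
F  F  F  T  |     F           F                 T                       T                             T               
F  F  F  F  |     F           T                 T                       T                             T               
The formula is true on 12 of the 16 rows.

12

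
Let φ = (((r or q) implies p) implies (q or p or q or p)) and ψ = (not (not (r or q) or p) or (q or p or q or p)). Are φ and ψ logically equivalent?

  p   |   q   |   r   ||   φ   |   ψ  
 True |  True |  True ||  True |  True
 True |  True | False ||  True |  True
 True | False |  True ||  True |  True
 True | False | False ||  True |  True
False |  True |  True ||  True |  True
False |  True | False ||  True |  True
False | False |  True ||  True |  True
False | False | False || False | False
The columns for φ and ψ agree on every row, so they are logically equivalent.

equivalent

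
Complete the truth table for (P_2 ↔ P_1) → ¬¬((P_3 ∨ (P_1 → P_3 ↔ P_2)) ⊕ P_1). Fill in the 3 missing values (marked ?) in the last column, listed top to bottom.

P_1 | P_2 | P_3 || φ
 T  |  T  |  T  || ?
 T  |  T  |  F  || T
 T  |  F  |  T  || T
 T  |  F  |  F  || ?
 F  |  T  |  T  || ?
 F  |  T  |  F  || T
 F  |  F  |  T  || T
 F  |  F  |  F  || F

Row P_1=T, P_2=T, P_3=T: (P_2 ↔ P_1) = T, ¬¬((P_3 ∨ (P_1 → P_3 ↔ P_2)) ⊕ P_1) = F, so the formula = F.
Row P_1=T, P_2=F, P_3=F: (P_2 ↔ P_1) = F, ¬¬((P_3 ∨ (P_1 → P_3 ↔ P_2)) ⊕ P_1) = F, so the formula = T.
Row P_1=F, P_2=T, P_3=T: (P_2 ↔ P_1) = F, ¬¬((P_3 ∨ (P_1 → P_3 ↔ P_2)) ⊕ P_1) = T, so the formula = T.

F, T, T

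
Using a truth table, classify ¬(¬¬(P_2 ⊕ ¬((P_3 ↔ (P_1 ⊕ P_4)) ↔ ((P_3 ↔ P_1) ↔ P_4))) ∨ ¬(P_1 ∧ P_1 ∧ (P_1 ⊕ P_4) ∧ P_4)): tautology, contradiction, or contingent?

contradiction

P_1 | P_2 | P_3 | P_4 || φ
 1  |  1  |  1  |  1  || 0
 1  |  1  |  1  |  0  || 0
 1  |  1  |  0  |  1  || 0
 1  |  1  |  0  |  0  || 0
 1  |  0  |  1  |  1  || 0
 1  |  0  |  1  |  0  || 0
 1  |  0  |  0  |  1  || 0
 1  |  0  |  0  |  0  || 0
 0  |  1  |  1  |  1  || 0
 0  |  1  |  1  |  0  || 0
 0  |  1  |  0  |  1  || 0
 0  |  1  |  0  |  0  || 0
 0  |  0  |  1  |  1  || 0
 0  |  0  |  1  |  0  || 0
 0  |  0  |  0  |  1  || 0
 0  |  0  |  0  |  0  || 0
Every row is 0, so the formula is a contradiction.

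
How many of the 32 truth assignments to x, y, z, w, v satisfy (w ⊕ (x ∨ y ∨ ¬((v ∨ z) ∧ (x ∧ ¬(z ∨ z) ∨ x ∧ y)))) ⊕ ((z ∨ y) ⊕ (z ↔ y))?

x | y | z | w | v || φ
1 | 1 | 1 | 1 | 1 || 0
1 | 1 | 1 | 1 | 0 || 0
1 | 1 | 1 | 0 | 1 || 1
1 | 1 | 1 | 0 | 0 || 1
1 | 1 | 0 | 1 | 1 || 1
1 | 1 | 0 | 1 | 0 || 1
1 | 1 | 0 | 0 | 1 || 0
1 | 1 | 0 | 0 | 0 || 0
1 | 0 | 1 | 1 | 1 || 1
1 | 0 | 1 | 1 | 0 || 1
1 | 0 | 1 | 0 | 1 || 0
1 | 0 | 1 | 0 | 0 || 0
1 | 0 | 0 | 1 | 1 || 1
1 | 0 | 0 | 1 | 0 || 1
1 | 0 | 0 | 0 | 1 || 0
1 | 0 | 0 | 0 | 0 || 0
0 | 1 | 1 | 1 | 1 || 0
0 | 1 | 1 | 1 | 0 || 0
0 | 1 | 1 | 0 | 1 || 1
0 | 1 | 1 | 0 | 0 || 1
0 | 1 | 0 | 1 | 1 || 1
0 | 1 | 0 | 1 | 0 || 1
0 | 1 | 0 | 0 | 1 || 0
0 | 1 | 0 | 0 | 0 || 0
0 | 0 | 1 | 1 | 1 || 1
0 | 0 | 1 | 1 | 0 || 1
0 | 0 | 1 | 0 | 1 || 0
0 | 0 | 1 | 0 | 0 || 0
0 | 0 | 0 | 1 | 1 || 1
0 | 0 | 0 | 1 | 0 || 1
0 | 0 | 0 | 0 | 1 || 0
0 | 0 | 0 | 0 | 0 || 0
The formula is true on 16 of the 32 rows.

16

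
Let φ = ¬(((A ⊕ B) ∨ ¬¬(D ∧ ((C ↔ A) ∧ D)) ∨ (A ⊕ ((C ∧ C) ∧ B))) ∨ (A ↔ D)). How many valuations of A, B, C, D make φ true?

2

A | B | C | D | φ
- | - | - | - | -
F | F | F | F | F
F | F | F | T | F
F | F | T | F | F
F | F | T | T | T
F | T | F | F | F
F | T | F | T | F
F | T | T | F | F
F | T | T | T | F
T | F | F | F | F
T | F | F | T | F
T | F | T | F | F
T | F | T | T | F
T | T | F | F | F
T | T | F | T | F
T | T | T | F | T
T | T | T | T | F
The formula is true on 2 of the 16 rows.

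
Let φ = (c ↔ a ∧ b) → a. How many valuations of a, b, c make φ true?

a | b | c || ((c ↔ (a ∧ b)) → a)
0 | 0 | 0 ||          0         
0 | 0 | 1 ||          1         
0 | 1 | 0 ||          0         
0 | 1 | 1 ||          1         
1 | 0 | 0 ||          1         
1 | 0 | 1 ||          1         
1 | 1 | 0 ||          1         
1 | 1 | 1 ||          1         
The formula is true on 6 of the 8 rows.

6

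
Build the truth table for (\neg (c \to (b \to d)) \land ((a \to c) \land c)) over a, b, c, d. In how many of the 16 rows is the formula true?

a  b  c  d  |  (b \to d)  (c \to (b \to d))  \neg (c \to (b \to d))  (a \to c)  ((a \to c) \land c)  φ
F  F  F  F  |      T              T                    F                 T               F           F
F  F  F  T  |      T              T                    F                 T               F           F
F  F  T  F  |      T              T                    F                 T               T           F
F  F  T  T  |      T              T                    F                 T               T           F
F  T  F  F  |      F              T                    F                 T               F           F
F  T  F  T  |      T              T                    F                 T               F           F
F  T  T  F  |      F              F                    T                 T               T           T
F  T  T  T  |      T              T                    F                 T               T           F
T  F  F  F  |      T              T                    F                 F               F           F
T  F  F  T  |      T              T                    F                 F               F           F
T  F  T  F  |      T              T                    F                 T               T           F
T  F  T  T  |      T              T                    F                 T               T           F
T  T  F  F  |      F              T                    F                 F               F           F
T  T  F  T  |      T              T                    F                 F               F           F
T  T  T  F  |      F              F                    T                 T               T           T
T  T  T  T  |      T              T                    F                 T               T           F
The formula is true on 2 of the 16 rows.

2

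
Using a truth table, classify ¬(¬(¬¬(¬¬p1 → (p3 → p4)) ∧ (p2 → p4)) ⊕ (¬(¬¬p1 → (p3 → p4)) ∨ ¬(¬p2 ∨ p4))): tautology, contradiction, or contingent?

  p1  |   p2  |   p3  |   p4  ||  ¬p1  |  ¬¬p1 | (p3 → p4) | (¬¬p1 → (p3 → p4)) | ¬(¬¬p1 → (p3 → p4)) | ¬¬(¬¬p1 → (p3 → p4)) | (p2 → p4) |  ¬p2  | (¬p2 ∨ p4) | ¬(¬p2 ∨ p4) |   φ  
False | False | False | False ||  True | False |    True   |        True        |        False        |         True         |    True   |  True |    True    |    False    |  True
False | False | False |  True ||  True | False |    True   |        True        |        False        |         True         |    True   |  True |    True    |    False    |  True
False | False |  True | False ||  True | False |   False   |        True        |        False        |         True         |    True   |  True |    True    |    False    |  True
False | False |  True |  True ||  True | False |    True   |        True        |        False        |         True         |    True   |  True |    True    |    False    |  True
False |  True | False | False ||  True | False |    True   |        True        |        False        |         True         |   False   | False |   False    |     True    |  True
False |  True | False |  True ||  True | False |    True   |        True        |        False        |         True         |    True   | False |    True    |    False    |  True
False |  True |  True | False ||  True | False |   False   |        True        |        False        |         True         |   False   | False |   False    |     True    |  True
False |  True |  True |  True ||  True | False |    True   |        True        |        False        |         True         |    True   | False |    True    |    False    |  True
 True | False | False | False || False |  True |    True   |        True        |        False        |         True         |    True   |  True |    True    |    False    |  True
 True | False | False |  True || False |  True |    True   |        True        |        False        |         True         |    True   |  True |    True    |    False    |  True
 True | False |  True | False || False |  True |   False   |       False        |         True        |        False         |    True   |  True |    True    |    False    |  True
 True | False |  True |  True || False |  True |    True   |        True        |        False        |         True         |    True   |  True |    True    |    False    |  True
 True |  True | False | False || False |  True |    True   |        True        |        False        |         True         |   False   | False |   False    |     True    |  True
 True |  True | False |  True || False |  True |    True   |        True        |        False        |         True         |    True   | False |    True    |    False    |  True
 True |  True |  True | False || False |  True |   False   |       False        |         True        |        False         |   False   | False |   False    |     True    |  True
 True |  True |  True |  True || False |  True |    True   |        True        |        False        |         True         |    True   | False |    True    |    False    |  True
Every row is True, so the formula is a tautology.

tautology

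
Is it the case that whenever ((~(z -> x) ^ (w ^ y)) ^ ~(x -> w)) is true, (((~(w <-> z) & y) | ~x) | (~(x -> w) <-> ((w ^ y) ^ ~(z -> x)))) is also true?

x | y | z | w || φ | ψ
F | F | F | F || F | T
F | F | F | T || T | T
F | F | T | F || T | T
F | F | T | T || F | T
F | T | F | F || T | T
F | T | F | T || F | T
F | T | T | F || F | T
F | T | T | T || T | T
T | F | F | F || T | F
T | F | F | T || T | F
T | F | T | F || T | F
T | F | T | T || T | F
T | T | F | F || F | T
T | T | F | T || F | T
T | T | T | F || F | T
T | T | T | T || F | T
At x=T, y=F, z=F, w=F we have φ true but ψ false, so φ does not entail ψ.

no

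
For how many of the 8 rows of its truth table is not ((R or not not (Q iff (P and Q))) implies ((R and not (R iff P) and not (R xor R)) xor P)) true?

1

P | Q | R || φ
0 | 0 | 0 || 1
0 | 0 | 1 || 0
0 | 1 | 0 || 0
0 | 1 | 1 || 0
1 | 0 | 0 || 0
1 | 0 | 1 || 0
1 | 1 | 0 || 0
1 | 1 | 1 || 0
The formula is true on 1 of the 8 rows.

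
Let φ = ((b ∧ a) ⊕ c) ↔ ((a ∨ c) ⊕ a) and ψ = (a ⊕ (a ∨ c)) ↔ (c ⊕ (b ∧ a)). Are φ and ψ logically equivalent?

equivalent

a  b  c  |  φ  ψ
T  T  T  |  T  T
T  T  F  |  F  F
T  F  T  |  F  F
T  F  F  |  T  T
F  T  T  |  T  T
F  T  F  |  T  T
F  F  T  |  T  T
F  F  F  |  T  T
The columns for φ and ψ agree on every row, so they are logically equivalent.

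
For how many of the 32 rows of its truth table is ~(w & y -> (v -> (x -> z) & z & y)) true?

x | y | z | w | v || φ
T | T | T | T | T || F
T | T | T | T | F || F
T | T | T | F | T || F
T | T | T | F | F || F
T | T | F | T | T || T
T | T | F | T | F || F
T | T | F | F | T || F
T | T | F | F | F || F
T | F | T | T | T || F
T | F | T | T | F || F
T | F | T | F | T || F
T | F | T | F | F || F
T | F | F | T | T || F
T | F | F | T | F || F
T | F | F | F | T || F
T | F | F | F | F || F
F | T | T | T | T || F
F | T | T | T | F || F
F | T | T | F | T || F
F | T | T | F | F || F
F | T | F | T | T || T
F | T | F | T | F || F
F | T | F | F | T || F
F | T | F | F | F || F
F | F | T | T | T || F
F | F | T | T | F || F
F | F | T | F | T || F
F | F | T | F | F || F
F | F | F | T | T || F
F | F | F | T | F || F
F | F | F | F | T || F
F | F | F | F | F || F
The formula is true on 2 of the 32 rows.

2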